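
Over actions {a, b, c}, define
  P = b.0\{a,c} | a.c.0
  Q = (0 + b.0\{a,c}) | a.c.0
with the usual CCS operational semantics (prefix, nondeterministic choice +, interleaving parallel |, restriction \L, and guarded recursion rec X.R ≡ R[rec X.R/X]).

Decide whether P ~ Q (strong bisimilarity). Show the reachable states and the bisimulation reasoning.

bisimilar

P's transition system — 6 states:
  u0 = b.0\{a,c} | a.c.0 ⊢ ··a··> u1, ··b··> u2
  u1 = b.0\{a,c} | c.0 ⊢ ··b··> u3, ··c··> u4
  u2 = 0\{a,c} | a.c.0 ⊢ ··a··> u3
  u3 = 0\{a,c} | c.0 ⊢ ··c··> u5
  u4 = b.0\{a,c} | 0 ⊢ ··b··> u5
  u5 = 0\{a,c} | 0 ⊢ (no moves)
Q's transition system — 6 states:
  v0 = (0 + b.0\{a,c}) | a.c.0 ⊢ ··a··> v1, ··b··> v2
  v1 = (0 + b.0\{a,c}) | c.0 ⊢ ··b··> v3, ··c··> v4
  v2 = 0\{a,c} | a.c.0 ⊢ ··a··> v3
  v3 = 0\{a,c} | c.0 ⊢ ··c··> v5
  v4 = (0 + b.0\{a,c}) | 0 ⊢ ··b··> v5
  v5 = 0\{a,c} | 0 ⊢ (no moves)
Bisimilarity quotient blocks:
  B0 = {u0, v0}
  B1 = {u2, v2}
  B2 = {u3, v3}
  B3 = {u5, v5}
  B4 = {u1, v1}
  B5 = {u4, v4}
u0 ∈ B0, v0 ∈ B0 → same block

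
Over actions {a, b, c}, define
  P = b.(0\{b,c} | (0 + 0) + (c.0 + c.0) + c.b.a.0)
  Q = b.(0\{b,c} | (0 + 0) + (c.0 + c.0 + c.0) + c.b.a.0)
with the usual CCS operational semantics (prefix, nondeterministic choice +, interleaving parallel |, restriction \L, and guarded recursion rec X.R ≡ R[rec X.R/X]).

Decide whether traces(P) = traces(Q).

Reachable graph of P (5 states):
  u0 = b.(0\{b,c} | (0 + 0) + (c.0 + c.0) + c.b.a.0) :: ··b··> u1
  u1 = 0\{b,c} | (0 + 0) + (c.0 + c.0) + c.b.a.0 :: ··c··> u2, ··c··> u3
  u2 = 0 :: stopped
  u3 = b.a.0 :: ··b··> u4
  u4 = a.0 :: ··a··> u2
Reachable graph of Q (5 states):
  v0 = b.(0\{b,c} | (0 + 0) + (c.0 + c.0 + c.0) + c.b.a.0) :: ··b··> v1
  v1 = 0\{b,c} | (0 + 0) + (c.0 + c.0 + c.0) + c.b.a.0 :: ··c··> v2, ··c··> v3
  v2 = 0 :: stopped
  v3 = b.a.0 :: ··b··> v4
  v4 = a.0 :: ··a··> v2
Bisimilarity quotient blocks:
  B0 = {u0, v0}
  B1 = {u1, v1}
  B2 = {u3, v3}
  B3 = {u4, v4}
  B4 = {u2, v2}
u0 ∈ B0, v0 ∈ B0 → same block
Bisimilar ⇒ trace-equivalent.

YES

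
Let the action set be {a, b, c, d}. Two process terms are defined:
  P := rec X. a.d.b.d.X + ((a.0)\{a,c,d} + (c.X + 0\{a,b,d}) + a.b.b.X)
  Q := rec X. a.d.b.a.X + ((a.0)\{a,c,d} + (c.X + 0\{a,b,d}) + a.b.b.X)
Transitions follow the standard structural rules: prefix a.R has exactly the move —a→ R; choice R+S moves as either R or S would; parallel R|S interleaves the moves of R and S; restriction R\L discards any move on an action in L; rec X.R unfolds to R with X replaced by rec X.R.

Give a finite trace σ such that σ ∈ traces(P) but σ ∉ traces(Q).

LTS(P): 6 reachable states
  p0 = rec X. a.d.b.d.X + ((a.0)\{a,c,d} + (c.X + 0\{a,b,d}) + a.b.b.X) | -a-> p1, -a-> p2, -c-> p0
  p1 = b.b.(rec X. a.d.b.d.X + ((a.0)\{a,c,d} + (c.X + 0\{a,b,d}) + a.b.b.X)) | -b-> p3
  p2 = d.b.d.(rec X. a.d.b.d.X + ((a.0)\{a,c,d} + (c.X + 0\{a,b,d}) + a.b.b.X)) | -d-> p4
  p3 = b.(rec X. a.d.b.d.X + ((a.0)\{a,c,d} + (c.X + 0\{a,b,d}) + a.b.b.X)) | -b-> p0
  p4 = b.d.(rec X. a.d.b.d.X + ((a.0)\{a,c,d} + (c.X + 0\{a,b,d}) + a.b.b.X)) | -b-> p5
  p5 = d.(rec X. a.d.b.d.X + ((a.0)\{a,c,d} + (c.X + 0\{a,b,d}) + a.b.b.X)) | -d-> p0
LTS(Q): 6 reachable states
  q0 = rec X. a.d.b.a.X + ((a.0)\{a,c,d} + (c.X + 0\{a,b,d}) + a.b.b.X) | -a-> q1, -a-> q2, -c-> q0
  q1 = b.b.(rec X. a.d.b.a.X + ((a.0)\{a,c,d} + (c.X + 0\{a,b,d}) + a.b.b.X)) | -b-> q3
  q2 = d.b.a.(rec X. a.d.b.a.X + ((a.0)\{a,c,d} + (c.X + 0\{a,b,d}) + a.b.b.X)) | -d-> q4
  q3 = b.(rec X. a.d.b.a.X + ((a.0)\{a,c,d} + (c.X + 0\{a,b,d}) + a.b.b.X)) | -b-> q0
  q4 = b.a.(rec X. a.d.b.a.X + ((a.0)\{a,c,d} + (c.X + 0\{a,b,d}) + a.b.b.X)) | -b-> q5
  q5 = a.(rec X. a.d.b.a.X + ((a.0)\{a,c,d} + (c.X + 0\{a,b,d}) + a.b.b.X)) | -a-> q0
Run σ = ⟨adbd⟩ on P: start {p0}
  step 1 (a): {p1, p2}
  step 2 (d): {p4}
  step 3 (b): {p5}
  step 4 (d): {p0}
  ✓ P
Run σ = ⟨adbd⟩ on Q: start {q0}
  step 1 (a): {q1, q2}
  step 2 (d): {q4}
  step 3 (b): {q5}
  step 4 (d): no successor for Q

adbd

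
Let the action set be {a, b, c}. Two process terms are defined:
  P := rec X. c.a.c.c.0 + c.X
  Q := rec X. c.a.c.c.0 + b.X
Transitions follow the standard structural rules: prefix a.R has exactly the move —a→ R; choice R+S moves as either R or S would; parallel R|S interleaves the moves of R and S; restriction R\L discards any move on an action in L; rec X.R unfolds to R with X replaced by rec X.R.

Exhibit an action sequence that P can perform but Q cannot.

cc

LTS(P): 5 reachable states
  p0 = rec X. c.a.c.c.0 + c.X | --c--▸ p0, --c--▸ p1
  p1 = a.c.c.0 | --a--▸ p2
  p2 = c.c.0 | --c--▸ p3
  p3 = c.0 | --c--▸ p4
  p4 = 0 | ·
LTS(Q): 5 reachable states
  q0 = rec X. c.a.c.c.0 + b.X | --b--▸ q0, --c--▸ q1
  q1 = a.c.c.0 | --a--▸ q2
  q2 = c.c.0 | --c--▸ q3
  q3 = c.0 | --c--▸ q4
  q4 = 0 | ·
Run σ = ⟨cc⟩ on P: start {p0}
  after c @ step 1: {p0, p1}
  after c @ step 2: {p0, p1}
  ✓ P
Run σ = ⟨cc⟩ on Q: start {q0}
  after c @ step 1: {q1}
  after c @ step 2: ∅  — Q cannot continue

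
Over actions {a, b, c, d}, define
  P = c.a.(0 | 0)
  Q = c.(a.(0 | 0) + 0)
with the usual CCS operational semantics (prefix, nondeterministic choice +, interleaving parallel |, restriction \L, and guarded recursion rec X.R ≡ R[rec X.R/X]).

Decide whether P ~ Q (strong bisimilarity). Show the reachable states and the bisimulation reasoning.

P ~ Q

Reachable graph of P (3 states):
  m0 = c.a.(0 | 0) :: --c--▸ m1
  m1 = a.(0 | 0) :: --a--▸ m2
  m2 = 0 | 0 :: ·
Reachable graph of Q (3 states):
  n0 = c.(a.(0 | 0) + 0) :: --c--▸ n1
  n1 = a.(0 | 0) + 0 :: --a--▸ n2
  n2 = 0 | 0 :: ·
Coarsest stable partition (strong bisimilarity classes):
  B0 = {m0, n0}
  B1 = {m1, n1}
  B2 = {m2, n2}
m0 ∈ B0, n0 ∈ B0 → same block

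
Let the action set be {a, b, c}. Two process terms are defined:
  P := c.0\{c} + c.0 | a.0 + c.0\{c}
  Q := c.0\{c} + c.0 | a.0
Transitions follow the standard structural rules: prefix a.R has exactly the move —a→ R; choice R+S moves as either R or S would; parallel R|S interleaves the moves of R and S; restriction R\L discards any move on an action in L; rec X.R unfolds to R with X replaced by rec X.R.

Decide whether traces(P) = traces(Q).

traces(P) = traces(Q)

Reachable graph of P (5 states):
  s0 = c.0\{c} + c.0 | a.0 + c.0\{c} has moves =a=> s1, =c=> s2, =c=> s3
  s1 = c.0 | 0 has moves =c=> s4
  s2 = 0 | a.0 has moves =a=> s4
  s3 = 0\{c} has moves ·
  s4 = 0 | 0 has moves ·
Reachable graph of Q (5 states):
  t0 = c.0\{c} + c.0 | a.0 has moves =a=> t1, =c=> t2, =c=> t3
  t1 = c.0 | 0 has moves =c=> t4
  t2 = 0 | a.0 has moves =a=> t4
  t3 = 0\{c} has moves ·
  t4 = 0 | 0 has moves ·
Bisimilarity quotient blocks:
  B0 = {s0, t0}
  B1 = {s1, t1}
  B2 = {s3, s4, t3, t4}
  B3 = {s2, t2}
s0 ∈ B0, t0 ∈ B0 → same block
Bisimilar ⇒ trace-equivalent.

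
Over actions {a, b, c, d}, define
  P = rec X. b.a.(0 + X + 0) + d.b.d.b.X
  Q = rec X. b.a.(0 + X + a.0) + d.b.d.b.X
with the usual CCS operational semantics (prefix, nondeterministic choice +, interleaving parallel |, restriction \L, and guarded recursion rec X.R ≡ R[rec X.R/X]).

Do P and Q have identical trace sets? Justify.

trace-distinct — witness ⟨baa⟩

LTS(P): 6 reachable states
  p0 = rec X. b.a.(0 + X + 0) + d.b.d.b.X :: -b-> p1, -d-> p2
  p1 = a.(0 + (rec X. b.a.(0 + X + 0) + d.b.d.b.X) + 0) :: -a-> p3
  p2 = b.d.b.(rec X. b.a.(0 + X + 0) + d.b.d.b.X) :: -b-> p4
  p3 = 0 + (rec X. b.a.(0 + X + 0) + d.b.d.b.X) + 0 :: -b-> p1, -d-> p2
  p4 = d.b.(rec X. b.a.(0 + X + 0) + d.b.d.b.X) :: -d-> p5
  p5 = b.(rec X. b.a.(0 + X + 0) + d.b.d.b.X) :: -b-> p0
LTS(Q): 7 reachable states
  q0 = rec X. b.a.(0 + X + a.0) + d.b.d.b.X :: -b-> q1, -d-> q2
  q1 = a.(0 + (rec X. b.a.(0 + X + a.0) + d.b.d.b.X) + a.0) :: -a-> q3
  q2 = b.d.b.(rec X. b.a.(0 + X + a.0) + d.b.d.b.X) :: -b-> q4
  q3 = 0 + (rec X. b.a.(0 + X + a.0) + d.b.d.b.X) + a.0 :: -a-> q5, -b-> q1, -d-> q2
  q4 = d.b.(rec X. b.a.(0 + X + a.0) + d.b.d.b.X) :: -d-> q6
  q5 = 0 :: deadlocked
  q6 = b.(rec X. b.a.(0 + X + a.0) + d.b.d.b.X) :: -b-> q0
Run σ = ⟨baa⟩ on Q: start {q0}
  after b @ step 1: {q1}
  after a @ step 2: {q3}
  after a @ step 3: {q5}
  ✓ Q
Run σ = ⟨baa⟩ on P: start {p0}
  after b @ step 1: {p1}
  after a @ step 2: {p3}
  after a @ step 3: no successor for P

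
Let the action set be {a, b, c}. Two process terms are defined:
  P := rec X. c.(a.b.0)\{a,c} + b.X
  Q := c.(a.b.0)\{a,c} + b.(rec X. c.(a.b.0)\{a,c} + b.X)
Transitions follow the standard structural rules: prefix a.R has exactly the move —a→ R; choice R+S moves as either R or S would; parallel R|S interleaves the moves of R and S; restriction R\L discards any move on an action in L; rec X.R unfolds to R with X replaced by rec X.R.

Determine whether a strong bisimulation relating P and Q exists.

P ~ Q

Reachable graph of P (2 states):
  p0 = rec X. c.(a.b.0)\{a,c} + b.X → —b→ p0, —c→ p1
  p1 = (a.b.0)\{a,c} → ·
Reachable graph of Q (3 states):
  q0 = c.(a.b.0)\{a,c} + b.(rec X. c.(a.b.0)\{a,c} + b.X) → —b→ q1, —c→ q2
  q1 = rec X. c.(a.b.0)\{a,c} + b.X → —b→ q1, —c→ q2
  q2 = (a.b.0)\{a,c} → ·
Partition-refinement fixed point:
  B0 = {p0, q0, q1}
  B1 = {p1, q2}
p0 ∈ B0, q0 ∈ B0 → same block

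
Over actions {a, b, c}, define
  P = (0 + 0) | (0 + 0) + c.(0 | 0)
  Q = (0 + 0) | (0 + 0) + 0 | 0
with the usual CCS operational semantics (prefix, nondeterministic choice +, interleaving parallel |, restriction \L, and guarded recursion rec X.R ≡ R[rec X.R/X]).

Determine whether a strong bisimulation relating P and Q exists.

not bisimilar

Reachable graph of P (2 states):
  s0 = (0 + 0) | (0 + 0) + c.(0 | 0) :: =c=> s1
  s1 = 0 | 0 :: ·
Reachable graph of Q (1 states):
  t0 = (0 + 0) | (0 + 0) + 0 | 0 :: ·
Partition-refinement fixed point:
  B0 = {s0}
  B1 = {s1, t0}
s0 ∈ B0, t0 ∈ B1 → different blocks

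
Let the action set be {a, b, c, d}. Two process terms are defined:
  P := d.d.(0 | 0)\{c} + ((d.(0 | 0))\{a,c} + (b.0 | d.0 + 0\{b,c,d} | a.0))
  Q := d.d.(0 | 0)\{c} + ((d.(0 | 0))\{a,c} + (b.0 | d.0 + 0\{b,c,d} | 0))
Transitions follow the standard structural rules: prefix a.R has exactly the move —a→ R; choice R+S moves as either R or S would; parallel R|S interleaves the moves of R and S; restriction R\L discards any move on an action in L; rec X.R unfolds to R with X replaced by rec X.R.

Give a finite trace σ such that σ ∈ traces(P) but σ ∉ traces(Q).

P's transition system — 8 states:
  u0 = d.d.(0 | 0)\{c} + ((d.(0 | 0))\{a,c} + (b.0 | d.0 + 0\{b,c,d} | a.0)) → -a-> u1, -b-> u2, -d-> u3, -d-> u4, -d-> u5
  u1 = 0\{b,c,d} | 0 → deadlocked
  u2 = 0 | d.0 → -d-> u6
  u3 = (0 | 0)\{a,c} → deadlocked
  u4 = b.0 | 0 → -b-> u6
  u5 = d.(0 | 0)\{c} → -d-> u7
  u6 = 0 | 0 → deadlocked
  u7 = (0 | 0)\{c} → deadlocked
Q's transition system — 7 states:
  v0 = d.d.(0 | 0)\{c} + ((d.(0 | 0))\{a,c} + (b.0 | d.0 + 0\{b,c,d} | 0)) → -b-> v1, -d-> v2, -d-> v3, -d-> v4
  v1 = 0 | d.0 → -d-> v5
  v2 = (0 | 0)\{a,c} → deadlocked
  v3 = b.0 | 0 → -b-> v5
  v4 = d.(0 | 0)\{c} → -d-> v6
  v5 = 0 | 0 → deadlocked
  v6 = (0 | 0)\{c} → deadlocked
Run σ = ⟨a⟩ on P: start {u0}
  [1] a ⇒ {u1}
  — P admits the full trace.
Run σ = ⟨a⟩ on Q: start {v0}
  [1] a ⇒ ∅  — Q cannot continue

a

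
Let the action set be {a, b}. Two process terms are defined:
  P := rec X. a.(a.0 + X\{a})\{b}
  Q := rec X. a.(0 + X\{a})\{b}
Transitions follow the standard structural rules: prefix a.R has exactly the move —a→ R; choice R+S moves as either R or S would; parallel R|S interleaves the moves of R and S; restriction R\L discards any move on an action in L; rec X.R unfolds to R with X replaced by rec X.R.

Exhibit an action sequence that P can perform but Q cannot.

P's transition system — 3 states:
  m0 = rec X. a.(a.0 + X\{a})\{b} has moves --a--▸ m1
  m1 = (a.0 + (rec X. a.(a.0 + X\{a})\{b})\{a})\{b} has moves --a--▸ m2
  m2 = 0\{b} has moves ·
Q's transition system — 2 states:
  n0 = rec X. a.(0 + X\{a})\{b} has moves --a--▸ n1
  n1 = (0 + (rec X. a.(0 + X\{a})\{b})\{a})\{b} has moves ·
Trace ⟨aa⟩ through P, begin at {m0}:
  after a @ step 1: {m1}
  after a @ step 2: {m2}
  P completes σ.
Trace ⟨aa⟩ through Q, begin at {n0}:
  after a @ step 1: {n1}
  after a @ step 2: no successor for Q

aa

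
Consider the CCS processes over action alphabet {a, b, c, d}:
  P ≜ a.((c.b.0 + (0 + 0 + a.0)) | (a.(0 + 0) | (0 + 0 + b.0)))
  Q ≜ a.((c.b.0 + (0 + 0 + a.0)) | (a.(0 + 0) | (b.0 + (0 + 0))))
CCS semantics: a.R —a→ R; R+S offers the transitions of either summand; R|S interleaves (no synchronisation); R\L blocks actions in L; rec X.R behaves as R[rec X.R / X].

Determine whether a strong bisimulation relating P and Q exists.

bisimilar

Reachable graph of P (13 states):
  p0 = a.((c.b.0 + (0 + 0 + a.0)) | (a.(0 + 0) | (0 + 0 + b.0))) | ··a··> p1
  p1 = (c.b.0 + (0 + 0 + a.0)) | (a.(0 + 0) | (0 + 0 + b.0)) | ··a··> p2, ··a··> p3, ··b··> p4, ··c··> p5
  p2 = (c.b.0 + (0 + 0 + a.0)) | ((0 + 0) | (0 + 0 + b.0)) | ··a··> p6, ··b··> p7, ··c··> p8
  p3 = 0 | (a.(0 + 0) | (0 + 0 + b.0)) | ··a··> p6, ··b··> p9
  p4 = (c.b.0 + (0 + 0 + a.0)) | (a.(0 + 0) | 0) | ··a··> p7, ··a··> p9, ··c··> p10
  p5 = b.0 | (a.(0 + 0) | (0 + 0 + b.0)) | ··a··> p8, ··b··> p10, ··b··> p3
  p6 = 0 | ((0 + 0) | (0 + 0 + b.0)) | ··b··> p11
  p7 = (c.b.0 + (0 + 0 + a.0)) | ((0 + 0) | 0) | ··a··> p11, ··c··> p12
  p8 = b.0 | ((0 + 0) | (0 + 0 + b.0)) | ··b··> p12, ··b··> p6
  p9 = 0 | (a.(0 + 0) | 0) | ··a··> p11
  p10 = b.0 | (a.(0 + 0) | 0) | ··a··> p12, ··b··> p9
  p11 = 0 | ((0 + 0) | 0) | deadlocked
  p12 = b.0 | ((0 + 0) | 0) | ··b··> p11
Reachable graph of Q (13 states):
  q0 = a.((c.b.0 + (0 + 0 + a.0)) | (a.(0 + 0) | (b.0 + (0 + 0)))) | ··a··> q1
  q1 = (c.b.0 + (0 + 0 + a.0)) | (a.(0 + 0) | (b.0 + (0 + 0))) | ··a··> q2, ··a··> q3, ··b··> q4, ··c··> q5
  q2 = (c.b.0 + (0 + 0 + a.0)) | ((0 + 0) | (b.0 + (0 + 0))) | ··a··> q6, ··b··> q7, ··c··> q8
  q3 = 0 | (a.(0 + 0) | (b.0 + (0 + 0))) | ··a··> q6, ··b··> q9
  q4 = (c.b.0 + (0 + 0 + a.0)) | (a.(0 + 0) | 0) | ··a··> q7, ··a··> q9, ··c··> q10
  q5 = b.0 | (a.(0 + 0) | (b.0 + (0 + 0))) | ··a··> q8, ··b··> q10, ··b··> q3
  q6 = 0 | ((0 + 0) | (b.0 + (0 + 0))) | ··b··> q11
  q7 = (c.b.0 + (0 + 0 + a.0)) | ((0 + 0) | 0) | ··a··> q11, ··c··> q12
  q8 = b.0 | ((0 + 0) | (b.0 + (0 + 0))) | ··b··> q12, ··b··> q6
  q9 = 0 | (a.(0 + 0) | 0) | ··a··> q11
  q10 = b.0 | (a.(0 + 0) | 0) | ··a··> q12, ··b··> q9
  q11 = 0 | ((0 + 0) | 0) | deadlocked
  q12 = b.0 | ((0 + 0) | 0) | ··b··> q11
Coarsest stable partition (strong bisimilarity classes):
  B0 = {p0, q0}
  B1 = {p1, q1}
  B2 = {p10, p3, q10, q3}
  B3 = {p9, q9}
  B4 = {p11, q11}
  B5 = {p12, p6, q12, q6}
  B6 = {p2, q2}
  B7 = {p8, q8}
  B8 = {p7, q7}
  B9 = {p5, q5}
  B10 = {p4, q4}
p0 ∈ B0, q0 ∈ B0 → same block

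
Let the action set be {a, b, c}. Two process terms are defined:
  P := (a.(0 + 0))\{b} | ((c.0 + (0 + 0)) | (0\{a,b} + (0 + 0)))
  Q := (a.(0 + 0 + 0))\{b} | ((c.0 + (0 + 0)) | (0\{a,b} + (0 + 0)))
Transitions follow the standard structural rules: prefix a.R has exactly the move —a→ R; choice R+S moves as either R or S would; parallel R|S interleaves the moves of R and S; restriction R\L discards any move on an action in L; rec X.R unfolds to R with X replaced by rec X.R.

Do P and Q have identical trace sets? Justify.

P's transition system — 4 states:
  s0 = (a.(0 + 0))\{b} | ((c.0 + (0 + 0)) | (0\{a,b} + (0 + 0))) | -a-> s1, -c-> s2
  s1 = (0 + 0)\{b} | ((c.0 + (0 + 0)) | (0\{a,b} + (0 + 0))) | -c-> s3
  s2 = (a.(0 + 0))\{b} | (0 | (0\{a,b} + (0 + 0))) | -a-> s3
  s3 = (0 + 0)\{b} | (0 | (0\{a,b} + (0 + 0))) | ·
Q's transition system — 4 states:
  t0 = (a.(0 + 0 + 0))\{b} | ((c.0 + (0 + 0)) | (0\{a,b} + (0 + 0))) | -a-> t1, -c-> t2
  t1 = (0 + 0 + 0)\{b} | ((c.0 + (0 + 0)) | (0\{a,b} + (0 + 0))) | -c-> t3
  t2 = (a.(0 + 0 + 0))\{b} | (0 | (0\{a,b} + (0 + 0))) | -a-> t3
  t3 = (0 + 0 + 0)\{b} | (0 | (0\{a,b} + (0 + 0))) | ·
Partition-refinement fixed point:
  B0 = {s0, t0}
  B1 = {s1, t1}
  B2 = {s3, t3}
  B3 = {s2, t2}
s0 ∈ B0, t0 ∈ B0 → same block
Bisimilar ⇒ trace-equivalent.

YES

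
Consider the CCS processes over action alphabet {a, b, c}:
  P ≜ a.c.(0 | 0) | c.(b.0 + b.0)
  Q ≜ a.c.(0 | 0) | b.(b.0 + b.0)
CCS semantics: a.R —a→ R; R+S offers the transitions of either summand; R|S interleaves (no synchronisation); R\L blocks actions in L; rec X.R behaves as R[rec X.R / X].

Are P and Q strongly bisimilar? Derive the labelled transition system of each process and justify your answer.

NO

LTS(P): 9 reachable states
  s0 = a.c.(0 | 0) | c.(b.0 + b.0) ⊢ --a--▸ s1, --c--▸ s2
  s1 = c.(0 | 0) | c.(b.0 + b.0) ⊢ --c--▸ s3, --c--▸ s4
  s2 = a.c.(0 | 0) | (b.0 + b.0) ⊢ --a--▸ s4, --b--▸ s5
  s3 = 0 | 0 | c.(b.0 + b.0) ⊢ --c--▸ s6
  s4 = c.(0 | 0) | (b.0 + b.0) ⊢ --b--▸ s7, --c--▸ s6
  s5 = a.c.(0 | 0) | 0 ⊢ --a--▸ s7
  s6 = 0 | 0 | (b.0 + b.0) ⊢ --b--▸ s8
  s7 = c.(0 | 0) | 0 ⊢ --c--▸ s8
  s8 = 0 | 0 | 0 ⊢ ∅
LTS(Q): 9 reachable states
  t0 = a.c.(0 | 0) | b.(b.0 + b.0) ⊢ --a--▸ t1, --b--▸ t2
  t1 = c.(0 | 0) | b.(b.0 + b.0) ⊢ --b--▸ t3, --c--▸ t4
  t2 = a.c.(0 | 0) | (b.0 + b.0) ⊢ --a--▸ t3, --b--▸ t5
  t3 = c.(0 | 0) | (b.0 + b.0) ⊢ --b--▸ t6, --c--▸ t7
  t4 = 0 | 0 | b.(b.0 + b.0) ⊢ --b--▸ t7
  t5 = a.c.(0 | 0) | 0 ⊢ --a--▸ t6
  t6 = c.(0 | 0) | 0 ⊢ --c--▸ t8
  t7 = 0 | 0 | (b.0 + b.0) ⊢ --b--▸ t8
  t8 = 0 | 0 | 0 ⊢ ∅
Bisimilarity quotient blocks:
  B0 = {s0}
  B1 = {s1}
  B2 = {s4, t3}
  B3 = {s6, t7}
  B4 = {s8, t8}
  B5 = {s7, t6}
  B6 = {s3}
  B7 = {s2, t2}
  B8 = {s5, t5}
  B9 = {t0}
  B10 = {t1}
  B11 = {t4}
s0 ∈ B0, t0 ∈ B9 → different blocks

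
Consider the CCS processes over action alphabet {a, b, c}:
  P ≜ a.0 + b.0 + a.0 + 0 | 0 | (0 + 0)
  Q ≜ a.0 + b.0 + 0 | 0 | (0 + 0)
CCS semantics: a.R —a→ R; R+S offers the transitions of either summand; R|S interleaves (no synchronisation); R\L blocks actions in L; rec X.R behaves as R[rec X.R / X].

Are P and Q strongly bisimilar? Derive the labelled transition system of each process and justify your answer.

YES

Reachable graph of P (2 states):
  u0 = a.0 + b.0 + a.0 + 0 | 0 | (0 + 0) has moves --a--▸ u1, --b--▸ u1
  u1 = 0 has moves deadlocked
Reachable graph of Q (2 states):
  v0 = a.0 + b.0 + 0 | 0 | (0 + 0) has moves --a--▸ v1, --b--▸ v1
  v1 = 0 has moves deadlocked
Coarsest stable partition (strong bisimilarity classes):
  B0 = {u0, v0}
  B1 = {u1, v1}
u0 ∈ B0, v0 ∈ B0 → same block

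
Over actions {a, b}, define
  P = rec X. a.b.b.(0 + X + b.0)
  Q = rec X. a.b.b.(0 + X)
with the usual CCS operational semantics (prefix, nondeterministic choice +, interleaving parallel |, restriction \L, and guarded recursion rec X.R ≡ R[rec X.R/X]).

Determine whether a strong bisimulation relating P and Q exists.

P ≁ Q

Reachable graph of P (5 states):
  p0 = rec X. a.b.b.(0 + X + b.0) | =a=> p1
  p1 = b.b.(0 + (rec X. a.b.b.(0 + X + b.0)) + b.0) | =b=> p2
  p2 = b.(0 + (rec X. a.b.b.(0 + X + b.0)) + b.0) | =b=> p3
  p3 = 0 + (rec X. a.b.b.(0 + X + b.0)) + b.0 | =a=> p1, =b=> p4
  p4 = 0 | (no moves)
Reachable graph of Q (4 states):
  q0 = rec X. a.b.b.(0 + X) | =a=> q1
  q1 = b.b.(0 + (rec X. a.b.b.(0 + X))) | =b=> q2
  q2 = b.(0 + (rec X. a.b.b.(0 + X))) | =b=> q3
  q3 = 0 + (rec X. a.b.b.(0 + X)) | =a=> q1
Bisimilarity quotient blocks:
  B0 = {p0}
  B1 = {p1}
  B2 = {p2}
  B3 = {p3}
  B4 = {p4}
  B5 = {q0, q3}
  B6 = {q1}
  B7 = {q2}
p0 ∈ B0, q0 ∈ B5 → different blocks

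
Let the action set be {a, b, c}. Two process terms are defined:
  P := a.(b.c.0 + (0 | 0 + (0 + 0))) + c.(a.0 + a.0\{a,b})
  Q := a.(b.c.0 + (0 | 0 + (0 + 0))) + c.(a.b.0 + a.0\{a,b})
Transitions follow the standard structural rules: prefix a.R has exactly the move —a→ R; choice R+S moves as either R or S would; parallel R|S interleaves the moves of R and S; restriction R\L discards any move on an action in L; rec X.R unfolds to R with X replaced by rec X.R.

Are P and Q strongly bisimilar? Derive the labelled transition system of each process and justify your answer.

LTS(P): 6 reachable states
  m0 = a.(b.c.0 + (0 | 0 + (0 + 0))) + c.(a.0 + a.0\{a,b}) ⊢ -a-> m1, -c-> m2
  m1 = b.c.0 + (0 | 0 + (0 + 0)) ⊢ -b-> m3
  m2 = a.0 + a.0\{a,b} ⊢ -a-> m4, -a-> m5
  m3 = c.0 ⊢ -c-> m4
  m4 = 0 ⊢ (no moves)
  m5 = 0\{a,b} ⊢ (no moves)
LTS(Q): 7 reachable states
  n0 = a.(b.c.0 + (0 | 0 + (0 + 0))) + c.(a.b.0 + a.0\{a,b}) ⊢ -a-> n1, -c-> n2
  n1 = b.c.0 + (0 | 0 + (0 + 0)) ⊢ -b-> n3
  n2 = a.b.0 + a.0\{a,b} ⊢ -a-> n4, -a-> n5
  n3 = c.0 ⊢ -c-> n6
  n4 = 0\{a,b} ⊢ (no moves)
  n5 = b.0 ⊢ -b-> n6
  n6 = 0 ⊢ (no moves)
Bisimilarity quotient blocks:
  B0 = {m0}
  B1 = {m2}
  B2 = {m4, m5, n4, n6}
  B3 = {m1, n1}
  B4 = {m3, n3}
  B5 = {n0}
  B6 = {n2}
  B7 = {n5}
m0 ∈ B0, n0 ∈ B5 → different blocks

P ≁ Q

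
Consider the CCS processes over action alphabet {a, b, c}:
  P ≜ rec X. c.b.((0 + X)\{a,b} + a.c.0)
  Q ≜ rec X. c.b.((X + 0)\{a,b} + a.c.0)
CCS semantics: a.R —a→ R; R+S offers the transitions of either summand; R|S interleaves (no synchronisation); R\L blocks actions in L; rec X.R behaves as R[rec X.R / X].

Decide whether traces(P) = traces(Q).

Reachable graph of P (6 states):
  u0 = rec X. c.b.((0 + X)\{a,b} + a.c.0) ⊢ -c-> u1
  u1 = b.((0 + (rec X. c.b.((0 + X)\{a,b} + a.c.0)))\{a,b} + a.c.0) ⊢ -b-> u2
  u2 = (0 + (rec X. c.b.((0 + X)\{a,b} + a.c.0)))\{a,b} + a.c.0 ⊢ -a-> u3, -c-> u4
  u3 = c.0 ⊢ -c-> u5
  u4 = (b.((0 + (rec X. c.b.((0 + X)\{a,b} + a.c.0)))\{a,b} + a.c.0))\{a,b} ⊢ ∅
  u5 = 0 ⊢ ∅
Reachable graph of Q (6 states):
  v0 = rec X. c.b.((X + 0)\{a,b} + a.c.0) ⊢ -c-> v1
  v1 = b.(((rec X. c.b.((X + 0)\{a,b} + a.c.0)) + 0)\{a,b} + a.c.0) ⊢ -b-> v2
  v2 = ((rec X. c.b.((X + 0)\{a,b} + a.c.0)) + 0)\{a,b} + a.c.0 ⊢ -a-> v3, -c-> v4
  v3 = c.0 ⊢ -c-> v5
  v4 = (b.(((rec X. c.b.((X + 0)\{a,b} + a.c.0)) + 0)\{a,b} + a.c.0))\{a,b} ⊢ ∅
  v5 = 0 ⊢ ∅
Coarsest stable partition (strong bisimilarity classes):
  B0 = {u0, v0}
  B1 = {u1, v1}
  B2 = {u2, v2}
  B3 = {u4, u5, v4, v5}
  B4 = {u3, v3}
u0 ∈ B0, v0 ∈ B0 → same block
Bisimilar ⇒ trace-equivalent.

traces(P) = traces(Q)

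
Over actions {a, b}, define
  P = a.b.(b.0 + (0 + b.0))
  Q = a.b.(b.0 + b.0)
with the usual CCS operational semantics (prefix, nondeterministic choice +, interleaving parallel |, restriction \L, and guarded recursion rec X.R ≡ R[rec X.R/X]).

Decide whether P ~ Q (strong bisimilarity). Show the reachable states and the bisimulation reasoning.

P ~ Q

P's transition system — 4 states:
  s0 = a.b.(b.0 + (0 + b.0)) | ··a··> s1
  s1 = b.(b.0 + (0 + b.0)) | ··b··> s2
  s2 = b.0 + (0 + b.0) | ··b··> s3
  s3 = 0 | ·
Q's transition system — 4 states:
  t0 = a.b.(b.0 + b.0) | ··a··> t1
  t1 = b.(b.0 + b.0) | ··b··> t2
  t2 = b.0 + b.0 | ··b··> t3
  t3 = 0 | ·
Partition-refinement fixed point:
  B0 = {s0, t0}
  B1 = {s1, t1}
  B2 = {s2, t2}
  B3 = {s3, t3}
s0 ∈ B0, t0 ∈ B0 → same block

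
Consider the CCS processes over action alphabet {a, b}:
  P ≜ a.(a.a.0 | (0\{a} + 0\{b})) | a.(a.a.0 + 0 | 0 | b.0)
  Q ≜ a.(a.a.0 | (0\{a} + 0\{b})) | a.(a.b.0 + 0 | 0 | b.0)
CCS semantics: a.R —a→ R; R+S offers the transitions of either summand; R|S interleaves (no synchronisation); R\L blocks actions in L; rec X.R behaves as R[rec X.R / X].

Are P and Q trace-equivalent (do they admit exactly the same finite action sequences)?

trace-distinct — witness ⟨aaaaaa⟩

P's transition system — 20 states:
  s0 = a.(a.a.0 | (0\{a} + 0\{b})) | a.(a.a.0 + 0 | 0 | b.0) has moves —a→ s1, —a→ s2
  s1 = a.(a.a.0 | (0\{a} + 0\{b})) | (a.a.0 + 0 | 0 | b.0) has moves —a→ s3, —a→ s4, —b→ s5
  s2 = a.a.0 | (0\{a} + 0\{b}) | a.(a.a.0 + 0 | 0 | b.0) has moves —a→ s4, —a→ s6
  s3 = a.(a.a.0 | (0\{a} + 0\{b})) | a.0 has moves —a→ s7, —a→ s8
  s4 = a.a.0 | (0\{a} + 0\{b}) | (a.a.0 + 0 | 0 | b.0) has moves —a→ s8, —a→ s9, —b→ s10
  s5 = a.(a.a.0 | (0\{a} + 0\{b})) | (0 | 0 | 0) has moves —a→ s10
  s6 = a.0 | (0\{a} + 0\{b}) | a.(a.a.0 + 0 | 0 | b.0) has moves —a→ s11, —a→ s9
  s7 = a.(a.a.0 | (0\{a} + 0\{b})) | 0 has moves —a→ s12
  s8 = a.a.0 | (0\{a} + 0\{b}) | a.0 has moves —a→ s12, —a→ s13
  s9 = a.0 | (0\{a} + 0\{b}) | (a.a.0 + 0 | 0 | b.0) has moves —a→ s13, —a→ s14, —b→ s15
  s10 = a.a.0 | (0\{a} + 0\{b}) | (0 | 0 | 0) has moves —a→ s15
  s11 = 0 | (0\{a} + 0\{b}) | a.(a.a.0 + 0 | 0 | b.0) has moves —a→ s14
  s12 = a.a.0 | (0\{a} + 0\{b}) | 0 has moves —a→ s16
  s13 = a.0 | (0\{a} + 0\{b}) | a.0 has moves —a→ s16, —a→ s17
  s14 = 0 | (0\{a} + 0\{b}) | (a.a.0 + 0 | 0 | b.0) has moves —a→ s17, —b→ s18
  s15 = a.0 | (0\{a} + 0\{b}) | (0 | 0 | 0) has moves —a→ s18
  s16 = a.0 | (0\{a} + 0\{b}) | 0 has moves —a→ s19
  s17 = 0 | (0\{a} + 0\{b}) | a.0 has moves —a→ s19
  s18 = 0 | (0\{a} + 0\{b}) | (0 | 0 | 0) has moves (no moves)
  s19 = 0 | (0\{a} + 0\{b}) | 0 has moves (no moves)
Q's transition system — 20 states:
  t0 = a.(a.a.0 | (0\{a} + 0\{b})) | a.(a.b.0 + 0 | 0 | b.0) has moves —a→ t1, —a→ t2
  t1 = a.(a.a.0 | (0\{a} + 0\{b})) | (a.b.0 + 0 | 0 | b.0) has moves —a→ t3, —a→ t4, —b→ t5
  t2 = a.a.0 | (0\{a} + 0\{b}) | a.(a.b.0 + 0 | 0 | b.0) has moves —a→ t4, —a→ t6
  t3 = a.(a.a.0 | (0\{a} + 0\{b})) | b.0 has moves —a→ t7, —b→ t8
  t4 = a.a.0 | (0\{a} + 0\{b}) | (a.b.0 + 0 | 0 | b.0) has moves —a→ t7, —a→ t9, —b→ t10
  t5 = a.(a.a.0 | (0\{a} + 0\{b})) | (0 | 0 | 0) has moves —a→ t10
  t6 = a.0 | (0\{a} + 0\{b}) | a.(a.b.0 + 0 | 0 | b.0) has moves —a→ t11, —a→ t9
  t7 = a.a.0 | (0\{a} + 0\{b}) | b.0 has moves —a→ t12, —b→ t13
  t8 = a.(a.a.0 | (0\{a} + 0\{b})) | 0 has moves —a→ t13
  t9 = a.0 | (0\{a} + 0\{b}) | (a.b.0 + 0 | 0 | b.0) has moves —a→ t12, —a→ t14, —b→ t15
  t10 = a.a.0 | (0\{a} + 0\{b}) | (0 | 0 | 0) has moves —a→ t15
  t11 = 0 | (0\{a} + 0\{b}) | a.(a.b.0 + 0 | 0 | b.0) has moves —a→ t14
  t12 = a.0 | (0\{a} + 0\{b}) | b.0 has moves —a→ t16, —b→ t17
  t13 = a.a.0 | (0\{a} + 0\{b}) | 0 has moves —a→ t17
  t14 = 0 | (0\{a} + 0\{b}) | (a.b.0 + 0 | 0 | b.0) has moves —a→ t16, —b→ t18
  t15 = a.0 | (0\{a} + 0\{b}) | (0 | 0 | 0) has moves —a→ t18
  t16 = 0 | (0\{a} + 0\{b}) | b.0 has moves —b→ t19
  t17 = a.0 | (0\{a} + 0\{b}) | 0 has moves —a→ t19
  t18 = 0 | (0\{a} + 0\{b}) | (0 | 0 | 0) has moves (no moves)
  t19 = 0 | (0\{a} + 0\{b}) | 0 has moves (no moves)
Executing aaaaaa from P (initial set {s0}):
  after a @ step 1: {s1, s2}
  after a @ step 2: {s3, s4, s6}
  after a @ step 3: {s11, s7, s8, s9}
  after a @ step 4: {s12, s13, s14}
  after a @ step 5: {s16, s17}
  after a @ step 6: {s19}
  ✓ P
Executing aaaaaa from Q (initial set {t0}):
  after a @ step 1: {t1, t2}
  after a @ step 2: {t3, t4, t6}
  after a @ step 3: {t11, t7, t9}
  after a @ step 4: {t12, t14}
  after a @ step 5: {t16}
  after a @ step 6: ∅  — Q cannot continue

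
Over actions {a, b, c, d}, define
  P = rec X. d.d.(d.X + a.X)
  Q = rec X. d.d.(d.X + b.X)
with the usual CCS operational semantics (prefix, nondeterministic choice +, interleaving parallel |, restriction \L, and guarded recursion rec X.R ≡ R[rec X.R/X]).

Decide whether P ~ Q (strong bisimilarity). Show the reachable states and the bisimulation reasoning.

Reachable graph of P (3 states):
  m0 = rec X. d.d.(d.X + a.X) | ··d··> m1
  m1 = d.(d.(rec X. d.d.(d.X + a.X)) + a.(rec X. d.d.(d.X + a.X))) | ··d··> m2
  m2 = d.(rec X. d.d.(d.X + a.X)) + a.(rec X. d.d.(d.X + a.X)) | ··a··> m0, ··d··> m0
Reachable graph of Q (3 states):
  n0 = rec X. d.d.(d.X + b.X) | ··d··> n1
  n1 = d.(d.(rec X. d.d.(d.X + b.X)) + b.(rec X. d.d.(d.X + b.X))) | ··d··> n2
  n2 = d.(rec X. d.d.(d.X + b.X)) + b.(rec X. d.d.(d.X + b.X)) | ··b··> n0, ··d··> n0
Partition-refinement fixed point:
  B0 = {m0}
  B1 = {m1}
  B2 = {m2}
  B3 = {n0}
  B4 = {n1}
  B5 = {n2}
m0 ∈ B0, n0 ∈ B3 → different blocks

not bisimilar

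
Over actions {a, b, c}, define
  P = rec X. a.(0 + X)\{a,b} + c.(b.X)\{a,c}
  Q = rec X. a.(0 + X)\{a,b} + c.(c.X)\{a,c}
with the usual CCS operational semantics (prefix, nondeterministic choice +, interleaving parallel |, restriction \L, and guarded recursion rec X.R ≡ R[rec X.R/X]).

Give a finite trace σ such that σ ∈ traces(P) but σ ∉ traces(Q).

P's transition system — 5 states:
  m0 = rec X. a.(0 + X)\{a,b} + c.(b.X)\{a,c} has moves =a=> m1, =c=> m2
  m1 = (0 + (rec X. a.(0 + X)\{a,b} + c.(b.X)\{a,c}))\{a,b} has moves =c=> m3
  m2 = (b.(rec X. a.(0 + X)\{a,b} + c.(b.X)\{a,c}))\{a,c} has moves =b=> m4
  m3 = (b.(rec X. a.(0 + X)\{a,b} + c.(b.X)\{a,c}))\{a,c}\{a,b} has moves (no moves)
  m4 = (rec X. a.(0 + X)\{a,b} + c.(b.X)\{a,c})\{a,c} has moves (no moves)
Q's transition system — 4 states:
  n0 = rec X. a.(0 + X)\{a,b} + c.(c.X)\{a,c} has moves =a=> n1, =c=> n2
  n1 = (0 + (rec X. a.(0 + X)\{a,b} + c.(c.X)\{a,c}))\{a,b} has moves =c=> n3
  n2 = (c.(rec X. a.(0 + X)\{a,b} + c.(c.X)\{a,c}))\{a,c} has moves (no moves)
  n3 = (c.(rec X. a.(0 + X)\{a,b} + c.(c.X)\{a,c}))\{a,c}\{a,b} has moves (no moves)
Trace ⟨cb⟩ through P, begin at {m0}:
  after c @ step 1: {m2}
  after b @ step 2: {m4}
  — P admits the full trace.
Trace ⟨cb⟩ through Q, begin at {n0}:
  after c @ step 1: {n2}
  after b @ step 2: ∅ (Q stuck)

cb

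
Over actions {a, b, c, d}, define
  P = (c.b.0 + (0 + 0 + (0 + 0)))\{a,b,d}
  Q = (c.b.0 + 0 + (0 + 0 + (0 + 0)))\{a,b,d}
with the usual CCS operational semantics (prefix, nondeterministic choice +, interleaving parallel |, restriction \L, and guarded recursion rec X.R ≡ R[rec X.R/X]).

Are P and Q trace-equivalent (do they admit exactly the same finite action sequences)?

trace-equivalent

P's transition system — 2 states:
  s0 = (c.b.0 + (0 + 0 + (0 + 0)))\{a,b,d} has moves =c=> s1
  s1 = (b.0)\{a,b,d} has moves (no moves)
Q's transition system — 2 states:
  t0 = (c.b.0 + 0 + (0 + 0 + (0 + 0)))\{a,b,d} has moves =c=> t1
  t1 = (b.0)\{a,b,d} has moves (no moves)
Coarsest stable partition (strong bisimilarity classes):
  B0 = {s0, t0}
  B1 = {s1, t1}
s0 ∈ B0, t0 ∈ B0 → same block
Bisimilar ⇒ trace-equivalent.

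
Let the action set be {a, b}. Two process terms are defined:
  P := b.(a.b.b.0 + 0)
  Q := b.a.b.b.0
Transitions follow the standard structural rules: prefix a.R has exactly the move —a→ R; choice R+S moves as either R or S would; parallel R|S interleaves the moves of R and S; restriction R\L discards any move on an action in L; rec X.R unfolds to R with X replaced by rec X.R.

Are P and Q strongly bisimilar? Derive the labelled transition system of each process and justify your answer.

Reachable graph of P (5 states):
  m0 = b.(a.b.b.0 + 0) has moves =b=> m1
  m1 = a.b.b.0 + 0 has moves =a=> m2
  m2 = b.b.0 has moves =b=> m3
  m3 = b.0 has moves =b=> m4
  m4 = 0 has moves ·
Reachable graph of Q (5 states):
  n0 = b.a.b.b.0 has moves =b=> n1
  n1 = a.b.b.0 has moves =a=> n2
  n2 = b.b.0 has moves =b=> n3
  n3 = b.0 has moves =b=> n4
  n4 = 0 has moves ·
Partition-refinement fixed point:
  B0 = {m0, n0}
  B1 = {m1, n1}
  B2 = {m2, n2}
  B3 = {m3, n3}
  B4 = {m4, n4}
m0 ∈ B0, n0 ∈ B0 → same block

bisimilar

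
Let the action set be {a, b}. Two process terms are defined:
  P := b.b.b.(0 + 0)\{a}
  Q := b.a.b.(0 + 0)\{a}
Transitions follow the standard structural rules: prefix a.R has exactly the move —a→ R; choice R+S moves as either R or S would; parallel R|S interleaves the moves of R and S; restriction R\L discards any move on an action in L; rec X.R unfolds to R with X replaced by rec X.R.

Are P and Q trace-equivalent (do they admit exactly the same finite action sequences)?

trace-distinct — witness ⟨bb⟩

Reachable graph of P (4 states):
  s0 = b.b.b.(0 + 0)\{a} → -b-> s1
  s1 = b.b.(0 + 0)\{a} → -b-> s2
  s2 = b.(0 + 0)\{a} → -b-> s3
  s3 = (0 + 0)\{a} → (no moves)
Reachable graph of Q (4 states):
  t0 = b.a.b.(0 + 0)\{a} → -b-> t1
  t1 = a.b.(0 + 0)\{a} → -a-> t2
  t2 = b.(0 + 0)\{a} → -b-> t3
  t3 = (0 + 0)\{a} → (no moves)
Run σ = ⟨bb⟩ on P: start {s0}
  [1] b ⇒ {s1}
  [2] b ⇒ {s2}
  — P admits the full trace.
Run σ = ⟨bb⟩ on Q: start {t0}
  [1] b ⇒ {t1}
  [2] b ⇒ ∅  — Q cannot continue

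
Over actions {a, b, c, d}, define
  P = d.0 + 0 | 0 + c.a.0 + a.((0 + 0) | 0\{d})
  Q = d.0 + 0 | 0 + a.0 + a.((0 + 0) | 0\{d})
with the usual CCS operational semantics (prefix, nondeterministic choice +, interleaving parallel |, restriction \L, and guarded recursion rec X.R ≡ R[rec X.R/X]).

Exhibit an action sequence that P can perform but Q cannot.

LTS(P): 4 reachable states
  m0 = d.0 + 0 | 0 + c.a.0 + a.((0 + 0) | 0\{d}) → ··a··> m1, ··c··> m2, ··d··> m3
  m1 = (0 + 0) | 0\{d} → (no moves)
  m2 = a.0 → ··a··> m3
  m3 = 0 → (no moves)
LTS(Q): 3 reachable states
  n0 = d.0 + 0 | 0 + a.0 + a.((0 + 0) | 0\{d}) → ··a··> n1, ··a··> n2, ··d··> n2
  n1 = (0 + 0) | 0\{d} → (no moves)
  n2 = 0 → (no moves)
Executing c from P (initial set {m0}):
  after c @ step 1: {m2}
  P completes σ.
Executing c from Q (initial set {n0}):
  after c @ step 1: no successor for Q

c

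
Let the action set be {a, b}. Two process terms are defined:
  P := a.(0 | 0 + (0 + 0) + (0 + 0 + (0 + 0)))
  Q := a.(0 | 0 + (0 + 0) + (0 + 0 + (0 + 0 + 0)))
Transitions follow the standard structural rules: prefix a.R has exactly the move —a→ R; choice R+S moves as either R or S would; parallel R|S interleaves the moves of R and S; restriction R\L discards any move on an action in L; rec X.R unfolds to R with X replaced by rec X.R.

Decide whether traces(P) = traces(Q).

trace-equivalent

P's transition system — 2 states:
  m0 = a.(0 | 0 + (0 + 0) + (0 + 0 + (0 + 0))) :: --a--▸ m1
  m1 = 0 | 0 + (0 + 0) + (0 + 0 + (0 + 0)) :: stopped
Q's transition system — 2 states:
  n0 = a.(0 | 0 + (0 + 0) + (0 + 0 + (0 + 0 + 0))) :: --a--▸ n1
  n1 = 0 | 0 + (0 + 0) + (0 + 0 + (0 + 0 + 0)) :: stopped
Coarsest stable partition (strong bisimilarity classes):
  B0 = {m0, n0}
  B1 = {m1, n1}
m0 ∈ B0, n0 ∈ B0 → same block
Bisimilar ⇒ trace-equivalent.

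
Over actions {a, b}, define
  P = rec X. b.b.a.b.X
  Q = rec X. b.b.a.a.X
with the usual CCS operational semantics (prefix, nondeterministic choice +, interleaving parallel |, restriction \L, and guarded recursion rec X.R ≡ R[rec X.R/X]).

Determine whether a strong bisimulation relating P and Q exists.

LTS(P): 4 reachable states
  s0 = rec X. b.b.a.b.X | --b--▸ s1
  s1 = b.a.b.(rec X. b.b.a.b.X) | --b--▸ s2
  s2 = a.b.(rec X. b.b.a.b.X) | --a--▸ s3
  s3 = b.(rec X. b.b.a.b.X) | --b--▸ s0
LTS(Q): 4 reachable states
  t0 = rec X. b.b.a.a.X | --b--▸ t1
  t1 = b.a.a.(rec X. b.b.a.a.X) | --b--▸ t2
  t2 = a.a.(rec X. b.b.a.a.X) | --a--▸ t3
  t3 = a.(rec X. b.b.a.a.X) | --a--▸ t0
Coarsest stable partition (strong bisimilarity classes):
  B0 = {s0}
  B1 = {s1}
  B2 = {s2}
  B3 = {s3}
  B4 = {t0}
  B5 = {t1}
  B6 = {t2}
  B7 = {t3}
s0 ∈ B0, t0 ∈ B4 → different blocks

P ≁ Q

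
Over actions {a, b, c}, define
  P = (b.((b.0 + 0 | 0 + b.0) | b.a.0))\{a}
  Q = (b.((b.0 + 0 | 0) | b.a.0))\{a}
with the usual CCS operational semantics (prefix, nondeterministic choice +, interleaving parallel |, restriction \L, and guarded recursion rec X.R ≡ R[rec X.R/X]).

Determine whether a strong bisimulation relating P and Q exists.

Reachable graph of P (5 states):
  u0 = (b.((b.0 + 0 | 0 + b.0) | b.a.0))\{a} :: --b--▸ u1
  u1 = ((b.0 + 0 | 0 + b.0) | b.a.0)\{a} :: --b--▸ u2, --b--▸ u3
  u2 = ((b.0 + 0 | 0 + b.0) | a.0)\{a} :: --b--▸ u4
  u3 = (0 | b.a.0)\{a} :: --b--▸ u4
  u4 = (0 | a.0)\{a} :: ·
Reachable graph of Q (5 states):
  v0 = (b.((b.0 + 0 | 0) | b.a.0))\{a} :: --b--▸ v1
  v1 = ((b.0 + 0 | 0) | b.a.0)\{a} :: --b--▸ v2, --b--▸ v3
  v2 = ((b.0 + 0 | 0) | a.0)\{a} :: --b--▸ v4
  v3 = (0 | b.a.0)\{a} :: --b--▸ v4
  v4 = (0 | a.0)\{a} :: ·
Bisimilarity quotient blocks:
  B0 = {u0, v0}
  B1 = {u1, v1}
  B2 = {u2, u3, v2, v3}
  B3 = {u4, v4}
u0 ∈ B0, v0 ∈ B0 → same block

bisimilar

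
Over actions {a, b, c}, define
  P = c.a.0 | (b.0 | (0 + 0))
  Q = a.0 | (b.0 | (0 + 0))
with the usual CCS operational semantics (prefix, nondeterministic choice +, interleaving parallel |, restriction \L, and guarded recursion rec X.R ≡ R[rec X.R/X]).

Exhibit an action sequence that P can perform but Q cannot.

LTS(P): 6 reachable states
  u0 = c.a.0 | (b.0 | (0 + 0)) ⊢ -b-> u1, -c-> u2
  u1 = c.a.0 | (0 | (0 + 0)) ⊢ -c-> u3
  u2 = a.0 | (b.0 | (0 + 0)) ⊢ -a-> u4, -b-> u3
  u3 = a.0 | (0 | (0 + 0)) ⊢ -a-> u5
  u4 = 0 | (b.0 | (0 + 0)) ⊢ -b-> u5
  u5 = 0 | (0 | (0 + 0)) ⊢ ·
LTS(Q): 4 reachable states
  v0 = a.0 | (b.0 | (0 + 0)) ⊢ -a-> v1, -b-> v2
  v1 = 0 | (b.0 | (0 + 0)) ⊢ -b-> v3
  v2 = a.0 | (0 | (0 + 0)) ⊢ -a-> v3
  v3 = 0 | (0 | (0 + 0)) ⊢ ·
Executing c from P (initial set {u0}):
  after c @ step 1: {u2}
  — P admits the full trace.
Executing c from Q (initial set {v0}):
  after c @ step 1: no successor for Q

c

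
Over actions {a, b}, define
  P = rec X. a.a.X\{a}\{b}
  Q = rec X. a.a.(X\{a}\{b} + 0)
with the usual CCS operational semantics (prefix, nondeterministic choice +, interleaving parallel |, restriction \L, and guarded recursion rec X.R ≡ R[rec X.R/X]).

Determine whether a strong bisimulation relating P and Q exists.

bisimilar

LTS(P): 3 reachable states
  s0 = rec X. a.a.X\{a}\{b} has moves ··a··> s1
  s1 = a.(rec X. a.a.X\{a}\{b})\{a}\{b} has moves ··a··> s2
  s2 = (rec X. a.a.X\{a}\{b})\{a}\{b} has moves ·
LTS(Q): 3 reachable states
  t0 = rec X. a.a.(X\{a}\{b} + 0) has moves ··a··> t1
  t1 = a.((rec X. a.a.(X\{a}\{b} + 0))\{a}\{b} + 0) has moves ··a··> t2
  t2 = (rec X. a.a.(X\{a}\{b} + 0))\{a}\{b} + 0 has moves ·
Bisimilarity quotient blocks:
  B0 = {s0, t0}
  B1 = {s1, t1}
  B2 = {s2, t2}
s0 ∈ B0, t0 ∈ B0 → same block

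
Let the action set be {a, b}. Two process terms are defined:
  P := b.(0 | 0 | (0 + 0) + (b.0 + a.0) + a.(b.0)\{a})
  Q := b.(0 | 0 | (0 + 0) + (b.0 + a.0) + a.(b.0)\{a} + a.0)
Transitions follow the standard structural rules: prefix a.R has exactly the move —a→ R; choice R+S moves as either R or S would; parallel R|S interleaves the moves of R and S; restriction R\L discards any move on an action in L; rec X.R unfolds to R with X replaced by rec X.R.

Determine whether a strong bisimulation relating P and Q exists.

P's transition system — 5 states:
  u0 = b.(0 | 0 | (0 + 0) + (b.0 + a.0) + a.(b.0)\{a}) → --b--▸ u1
  u1 = 0 | 0 | (0 + 0) + (b.0 + a.0) + a.(b.0)\{a} → --a--▸ u2, --a--▸ u3, --b--▸ u3
  u2 = (b.0)\{a} → --b--▸ u4
  u3 = 0 → (no moves)
  u4 = 0\{a} → (no moves)
Q's transition system — 5 states:
  v0 = b.(0 | 0 | (0 + 0) + (b.0 + a.0) + a.(b.0)\{a} + a.0) → --b--▸ v1
  v1 = 0 | 0 | (0 + 0) + (b.0 + a.0) + a.(b.0)\{a} + a.0 → --a--▸ v2, --a--▸ v3, --b--▸ v3
  v2 = (b.0)\{a} → --b--▸ v4
  v3 = 0 → (no moves)
  v4 = 0\{a} → (no moves)
Bisimilarity quotient blocks:
  B0 = {u0, v0}
  B1 = {u1, v1}
  B2 = {u3, u4, v3, v4}
  B3 = {u2, v2}
u0 ∈ B0, v0 ∈ B0 → same block

bisimilar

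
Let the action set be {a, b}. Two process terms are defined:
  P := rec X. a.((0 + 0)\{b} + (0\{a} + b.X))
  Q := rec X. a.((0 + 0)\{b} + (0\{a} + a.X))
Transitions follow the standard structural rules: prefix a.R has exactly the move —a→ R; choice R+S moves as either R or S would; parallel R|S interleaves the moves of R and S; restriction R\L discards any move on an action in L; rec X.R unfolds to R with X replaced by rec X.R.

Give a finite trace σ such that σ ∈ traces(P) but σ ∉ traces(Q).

ab

P's transition system — 2 states:
  s0 = rec X. a.((0 + 0)\{b} + (0\{a} + b.X)) → =a=> s1
  s1 = (0 + 0)\{b} + (0\{a} + b.(rec X. a.((0 + 0)\{b} + (0\{a} + b.X)))) → =b=> s0
Q's transition system — 2 states:
  t0 = rec X. a.((0 + 0)\{b} + (0\{a} + a.X)) → =a=> t1
  t1 = (0 + 0)\{b} + (0\{a} + a.(rec X. a.((0 + 0)\{b} + (0\{a} + a.X)))) → =a=> t0
Executing ab from P (initial set {s0}):
  [1] a ⇒ {s1}
  [2] b ⇒ {s0}
  ✓ P
Executing ab from Q (initial set {t0}):
  [1] a ⇒ {t1}
  [2] b ⇒ ∅ (Q stuck)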